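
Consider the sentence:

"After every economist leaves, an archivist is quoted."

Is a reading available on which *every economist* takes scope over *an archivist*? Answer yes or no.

No

The DP *every economist* is contained in the adjunct clause *after every economist leaves*.
Since the clause is an adjunct (not a complement), the Adjunct Condition blocks QR across its edge.
There is no licit LF on which *every economist* c-commands *an archivist*.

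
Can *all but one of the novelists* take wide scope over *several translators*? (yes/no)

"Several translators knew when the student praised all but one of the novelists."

The target quantifier *all but one of the novelists* is part of the embedded question *when the student praised all but one of the novelists*.
Embedded wh-clauses are opaque for QR, so the quantifier stays inside the question.
So the wide-scope reading for *all but one of the novelists* is blocked.

No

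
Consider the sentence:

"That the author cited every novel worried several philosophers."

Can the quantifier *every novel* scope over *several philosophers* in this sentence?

No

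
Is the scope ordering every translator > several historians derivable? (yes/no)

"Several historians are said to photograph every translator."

Yes

The matrix predicate is a raising verb, whose infinitival complement is not a scope island — *every translator* can QR into the matrix clause.
Clause-internal QR can adjoin the lower DP above the subject, yielding the inverse reading.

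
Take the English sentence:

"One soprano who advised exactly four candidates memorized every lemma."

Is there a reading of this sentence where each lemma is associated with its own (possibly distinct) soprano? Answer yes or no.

Yes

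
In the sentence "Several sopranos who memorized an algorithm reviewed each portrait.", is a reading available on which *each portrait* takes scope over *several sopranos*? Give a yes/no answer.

*each portrait* is a matrix argument; only *several sopranos* is modified by the relative clause *who memorized an algorithm*, so the RC island is irrelevant to the target quantifier.
Nothing blocks QR of the lower DP to a position above the higher one, so inverse scope is available.
The sentence is scopally ambiguous between *several sopranos* > *each portrait* and *each portrait* > *several sopranos*.

Yes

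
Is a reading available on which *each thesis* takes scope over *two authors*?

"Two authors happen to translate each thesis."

Yes

*each thesis* is the object of the infinitival complement of a raising predicate; raising infinitives are transparent for QR, so the two DPs are in effect clausemates.
With no island boundary between them, the object can take inverse scope over the subject via ordinary QR within the clause.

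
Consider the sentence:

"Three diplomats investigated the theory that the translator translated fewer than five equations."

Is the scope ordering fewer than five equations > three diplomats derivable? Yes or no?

No

Structurally, *fewer than five equations* is inside the complex NP *the theory that the translator translated fewer than five equations*.
Noun-complement clauses are scope islands (the Complex NP Constraint): a quantifier inside one cannot scope into the matrix.
The inverse ordering *fewer than five equations* > *three diplomats* is therefore underivable.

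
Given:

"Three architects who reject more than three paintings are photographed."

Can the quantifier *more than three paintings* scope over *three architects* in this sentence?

*more than three paintings* is embedded in the relative clause *who reject more than three paintings*.
The relative clause forms an island for QR, so the quantifier is confined to the head noun's restrictor.
So *more than three paintings* cannot raise to a position above *three architects*.

No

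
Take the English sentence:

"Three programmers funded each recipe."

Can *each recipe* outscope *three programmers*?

Yes

*three programmers* and *each recipe* are co-arguments of the matrix verb, with nothing but a clause-internal boundary between them.
Ordinary QR to a clause-peripheral position gives the wide-scope LF for the lower DP.
Both orderings are possible: *three programmers* > *each recipe* and *each recipe* > *three programmers*.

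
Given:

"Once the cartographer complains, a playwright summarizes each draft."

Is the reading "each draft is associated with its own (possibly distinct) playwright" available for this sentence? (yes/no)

Yes

The described interpretation is the *each draft* > *a playwright* scoping.
The adjunct clause does not contain *each draft*, which is the matrix object.
With no island boundary between them, the object can take inverse scope over the subject via ordinary QR within the clause.
The sentence is scopally ambiguous between *a playwright* > *each draft* and *each draft* > *a playwright*.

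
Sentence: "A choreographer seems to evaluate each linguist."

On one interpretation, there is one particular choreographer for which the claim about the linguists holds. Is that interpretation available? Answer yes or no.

Yes

The paraphrase describes the scope ordering *a choreographer* > *each linguist*.
Surface scope (*a choreographer* > *each linguist*) is always derivable; islands only block QR, not in-situ interpretation.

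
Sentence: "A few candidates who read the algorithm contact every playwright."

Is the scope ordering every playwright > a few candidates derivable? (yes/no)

Yes

*every playwright* sits in the matrix clause, not in the relative clause on *a few candidates*.
With no island boundary between them, the object can take inverse scope over the subject via ordinary QR within the clause.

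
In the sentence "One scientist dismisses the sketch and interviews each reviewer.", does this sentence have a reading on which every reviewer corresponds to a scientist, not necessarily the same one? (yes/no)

No

That reading corresponds to *each reviewer* > *one scientist*.
*each reviewer* is embedded in one conjunct of the coordinate structure (*interviews each reviewer*).
The Coordinate Structure Constraint blocks movement (including QR) out of a single conjunct.
So the wide-scope reading for *each reviewer* is blocked.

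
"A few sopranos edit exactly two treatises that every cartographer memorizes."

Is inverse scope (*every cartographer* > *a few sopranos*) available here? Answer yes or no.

No

*every cartographer* occurs within the relative clause *that every cartographer memorizes* modifying *exactly two treatises*.
The relative clause forms an island for QR, so the quantifier is confined to the head noun's restrictor.
*every cartographer* > *a few sopranos* would require crossing that boundary, which is illicit.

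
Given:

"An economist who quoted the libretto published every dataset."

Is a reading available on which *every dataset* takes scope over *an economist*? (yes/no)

Yes

The RC *who quoted the libretto* is an island, but *every dataset* is not inside it — it is the matrix object, a clausemate of *an economist*.
No island intervenes, so both surface and inverse scope are derivable.
So *every dataset* > *an economist* is among the available readings.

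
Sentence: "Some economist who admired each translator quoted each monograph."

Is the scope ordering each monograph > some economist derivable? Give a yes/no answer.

Yes

The relative clause *who admired each translator* modifies *some economist*, but *each monograph* is not inside that relative clause — it is an argument of the matrix verb.
Clause-internal QR can adjoin the lower DP above the subject, yielding the inverse reading.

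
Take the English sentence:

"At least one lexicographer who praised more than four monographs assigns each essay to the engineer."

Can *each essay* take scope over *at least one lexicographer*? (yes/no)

Yes

The RC *who praised more than four monographs* is an island, but *each essay* is not inside it — it is the matrix object, a clausemate of *at least one lexicographer*.
Nothing blocks QR of the lower DP to a position above the higher one, so inverse scope is available.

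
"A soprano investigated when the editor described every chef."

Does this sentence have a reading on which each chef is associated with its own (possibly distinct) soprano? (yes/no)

No

The paraphrase describes the scope ordering *every chef* > *a soprano*.
*every chef* is embedded in the embedded question *when the editor described every chef*.
QR across an interrogative CP boundary is ruled out as a wh-island violation.
*every chef* > *a soprano* would require crossing that boundary, which is illicit.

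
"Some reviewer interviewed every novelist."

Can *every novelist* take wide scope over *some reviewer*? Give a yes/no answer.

*every novelist* and *some reviewer* are in the same minimal clause.
Nothing blocks QR of the lower DP to a position above the higher one, so inverse scope is available.
The sentence is scopally ambiguous between *some reviewer* > *every novelist* and *every novelist* > *some reviewer*.

Yes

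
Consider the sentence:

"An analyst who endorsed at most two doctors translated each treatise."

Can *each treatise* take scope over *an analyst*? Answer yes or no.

*each treatise* is a matrix argument; only *an analyst* is modified by the relative clause *who endorsed at most two doctors*, so the RC island is irrelevant to the target quantifier.
Ordinary QR to a clause-peripheral position gives the wide-scope LF for the lower DP.
Both orderings are possible: *an analyst* > *each treatise* and *each treatise* > *an analyst*.

Yes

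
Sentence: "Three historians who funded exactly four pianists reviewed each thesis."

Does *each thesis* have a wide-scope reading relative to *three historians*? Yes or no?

Yes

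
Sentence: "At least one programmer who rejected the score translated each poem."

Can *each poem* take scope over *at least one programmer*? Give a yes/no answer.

Yes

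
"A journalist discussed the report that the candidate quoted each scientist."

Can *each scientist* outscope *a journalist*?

No

*each scientist* sits inside the complex NP *the report that the candidate quoted each scientist*.
The complex NP is opaque for QR — the quantifier is frozen inside the noun's complement.
So the wide-scope reading for *each scientist* is blocked.
(Only the surface reading survives: one fixed journalist with respect to all the relevant scientists.)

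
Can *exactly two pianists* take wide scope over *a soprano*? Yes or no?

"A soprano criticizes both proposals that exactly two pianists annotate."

No

*exactly two pianists* sits inside the relative clause *that exactly two pianists annotate* modifying *both proposals*.
QR out of a relative clause is ruled out by the relative-clause island constraint.
So the wide-scope reading for *exactly two pianists* is blocked.
(Only the surface reading survives: one fixed soprano with respect to all the relevant pianists.)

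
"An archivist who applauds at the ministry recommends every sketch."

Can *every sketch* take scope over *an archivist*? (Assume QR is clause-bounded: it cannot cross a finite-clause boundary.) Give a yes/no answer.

Yes

The RC *who applauds at the ministry* is an island, but *every sketch* is not inside it — it is the matrix object, a clausemate of *an archivist*.
Since no island is crossed, the inverse ordering is licensed alongside surface scope.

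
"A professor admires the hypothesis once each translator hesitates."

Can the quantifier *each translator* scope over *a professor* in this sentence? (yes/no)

No

*each translator* occurs within the adjunct clause *once each translator hesitates*.
Scope out of an adjunct clause is unavailable: QR respects the adjunct-island constraint.
There is no licit LF on which *each translator* c-commands *a professor*.
(Only the surface reading survives: one fixed professor with respect to all the relevant translators.)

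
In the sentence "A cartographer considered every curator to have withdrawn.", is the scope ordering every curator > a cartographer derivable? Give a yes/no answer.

Yes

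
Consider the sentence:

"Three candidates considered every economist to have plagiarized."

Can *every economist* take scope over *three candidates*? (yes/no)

Yes

*every economist* is the subject of an ECM infinitive — the infinitival complement of an ECM verb is not a scope island, so *every economist* can raise into the matrix clause.
No island intervenes, so both surface and inverse scope are derivable.
The sentence is scopally ambiguous between *three candidates* > *every economist* and *every economist* > *three candidates*.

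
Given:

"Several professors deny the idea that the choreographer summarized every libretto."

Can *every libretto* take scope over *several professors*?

*every libretto* sits inside the complex NP *the idea that the choreographer summarized every libretto*.
The complex NP is opaque for QR — the quantifier is frozen inside the noun's complement.
*every libretto* > *several professors* would require crossing that boundary, which is illicit.

No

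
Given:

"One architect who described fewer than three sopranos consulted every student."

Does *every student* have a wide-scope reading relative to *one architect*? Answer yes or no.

The RC *who described fewer than three sopranos* is an island, but *every student* is not inside it — it is the matrix object, a clausemate of *one architect*.
Since no island is crossed, the inverse ordering is licensed alongside surface scope.
The sentence is scopally ambiguous between *one architect* > *every student* and *every student* > *one architect*.

Yes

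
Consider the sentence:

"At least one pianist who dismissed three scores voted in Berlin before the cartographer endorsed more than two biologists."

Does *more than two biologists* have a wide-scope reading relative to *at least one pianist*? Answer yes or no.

No

The target quantifier *more than two biologists* is part of the adjunct clause *before the cartographer endorsed more than two biologists*.
The adjunct-island constraint bars QR out of an adverbial clause.
So the wide-scope reading for *more than two biologists* is blocked.
(Only the surface reading survives: one fixed pianist with respect to all the relevant biologists.)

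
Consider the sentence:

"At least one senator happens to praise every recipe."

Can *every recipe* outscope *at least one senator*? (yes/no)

Yes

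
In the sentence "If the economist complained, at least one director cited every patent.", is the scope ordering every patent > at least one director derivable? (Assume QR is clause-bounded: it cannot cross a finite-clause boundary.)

The adjunct clause does not contain *every patent*, which is the matrix object.
Since no island is crossed, the inverse ordering is licensed alongside surface scope.

Yes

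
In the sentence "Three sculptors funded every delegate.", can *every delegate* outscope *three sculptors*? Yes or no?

Yes

*every delegate* and *three sculptors* are in the same minimal clause.
Since no island is crossed, the inverse ordering is licensed alongside surface scope.
The sentence is scopally ambiguous between *three sculptors* > *every delegate* and *every delegate* > *three sculptors*.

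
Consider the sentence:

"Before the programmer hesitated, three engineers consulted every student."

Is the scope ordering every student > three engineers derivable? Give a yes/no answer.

*every student* is a matrix argument; the adjunct is an island but the target quantifier is outside it.
Clause-internal QR can adjoin the lower DP above the subject, yielding the inverse reading.
So *every student* > *three engineers* is among the available readings.

Yes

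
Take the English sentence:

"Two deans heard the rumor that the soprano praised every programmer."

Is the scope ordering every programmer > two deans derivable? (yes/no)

No

*every programmer* sits inside the complex NP *the rumor that the soprano praised every programmer*.
A that-clause complement to a noun is an island; QR cannot cross the NP boundary.
*every programmer* is confined to the island and cannot take scope over *two deans*.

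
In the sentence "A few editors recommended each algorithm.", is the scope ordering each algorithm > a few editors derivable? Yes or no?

*each algorithm* is the matrix object and *a few editors* the matrix subject; the two are clausemates.
Clause-internal QR can adjoin the lower DP above the subject, yielding the inverse reading.
Both orderings are possible: *a few editors* > *each algorithm* and *each algorithm* > *a few editors*.

Yes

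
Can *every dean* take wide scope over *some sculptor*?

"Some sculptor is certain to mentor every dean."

*every dean* is inside a raising infinitive, which is transparent to QR (no CP barrier), so it behaves as a matrix argument.
Since no island is crossed, the inverse ordering is licensed alongside surface scope.

Yes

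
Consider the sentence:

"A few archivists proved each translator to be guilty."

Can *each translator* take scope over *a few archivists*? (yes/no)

Yes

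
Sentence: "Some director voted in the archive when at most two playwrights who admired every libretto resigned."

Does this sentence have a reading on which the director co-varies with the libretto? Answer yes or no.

That reading corresponds to *every libretto* > *some director*.
*every libretto* is embedded in the relative clause *who admired every libretto*, which is itself inside the adjunct *when at most two playwrights who admired every libretto resigned*.
Two island boundaries intervene — the relative clause and the adjunct. Either alone would block QR.
So *every libretto* cannot raise high enough to outscope *some director*; only the surface ordering *some director* > *every libretto* is available.

No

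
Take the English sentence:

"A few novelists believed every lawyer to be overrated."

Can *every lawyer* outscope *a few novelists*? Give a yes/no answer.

Yes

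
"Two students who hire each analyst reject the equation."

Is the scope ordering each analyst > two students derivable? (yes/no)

No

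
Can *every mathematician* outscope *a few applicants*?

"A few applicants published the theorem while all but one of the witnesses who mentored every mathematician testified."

The target quantifier *every mathematician* is part of the relative clause *who mentored every mathematician*, which is itself inside the adjunct *while all but one of the witnesses who mentored every mathematician testified*.
Both the relative clause and the enclosing adjunct are scope islands; QR cannot cross either.
Hence only narrow scope for *every mathematician* (under *a few applicants*) survives.

No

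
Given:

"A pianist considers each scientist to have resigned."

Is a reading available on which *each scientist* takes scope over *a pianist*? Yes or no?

The ECM infinitive is scope-transparent — *each scientist* is free to raise above *a pianist*.
With no island boundary between them, the object can take inverse scope over the subject via ordinary QR within the clause.

Yes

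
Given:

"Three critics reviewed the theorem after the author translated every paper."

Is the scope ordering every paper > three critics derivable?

No

The DP *every paper* is contained in the adjunct clause *after the author translated every paper*.
Adjuncts are opaque for quantifier raising; a quantifier in an adjunct stays inside it.
*every paper* is confined to the island and cannot take scope over *three critics*.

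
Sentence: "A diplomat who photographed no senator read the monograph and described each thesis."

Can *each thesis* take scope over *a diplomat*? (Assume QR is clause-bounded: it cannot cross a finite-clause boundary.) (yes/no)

Structurally, *each thesis* is inside one conjunct of the coordinate structure (*described each thesis*).
The Coordinate Structure Constraint blocks movement (including QR) out of a single conjunct.
*each thesis* > *a diplomat* would require crossing that boundary, which is illicit.

No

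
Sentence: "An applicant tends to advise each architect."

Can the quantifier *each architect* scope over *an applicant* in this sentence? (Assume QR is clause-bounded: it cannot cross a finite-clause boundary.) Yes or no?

The matrix predicate is a raising verb, whose infinitival complement is not a scope island — *each architect* can QR into the matrix clause.
With no island boundary between them, the object can take inverse scope over the subject via ordinary QR within the clause.

Yes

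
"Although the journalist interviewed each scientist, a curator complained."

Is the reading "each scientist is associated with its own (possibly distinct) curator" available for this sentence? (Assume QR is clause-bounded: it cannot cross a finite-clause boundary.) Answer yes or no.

No

The described interpretation is the *each scientist* > *a curator* scoping.
Structurally, *each scientist* is inside the adjunct clause *although the journalist interviewed each scientist*.
Adverbial clauses are not L-marked, so they are barriers for QR — the quantifier cannot escape the adjunct.
So the wide-scope reading for *each scientist* is blocked.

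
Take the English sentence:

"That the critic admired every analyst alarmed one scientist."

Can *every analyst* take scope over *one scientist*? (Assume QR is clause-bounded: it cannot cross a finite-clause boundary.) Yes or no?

Structurally, *every analyst* is inside the sentential subject *that the critic admired every analyst*.
The Sentential Subject Constraint rules out raising the quantifier out of the that-clause subject.
So the wide-scope reading for *every analyst* is blocked.

No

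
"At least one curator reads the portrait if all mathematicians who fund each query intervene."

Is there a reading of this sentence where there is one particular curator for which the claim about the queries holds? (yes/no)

This is the *at least one curator* > *each query* reading.
Surface scope (*at least one curator* > *each query*) is always derivable; islands only block QR, not in-situ interpretation.

Yes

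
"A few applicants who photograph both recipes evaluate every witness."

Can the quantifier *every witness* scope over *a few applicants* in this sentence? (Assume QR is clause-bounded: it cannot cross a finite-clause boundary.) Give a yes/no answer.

The RC *who photograph both recipes* is an island, but *every witness* is not inside it — it is the matrix object, a clausemate of *a few applicants*.
With no island boundary between them, the object can take inverse scope over the subject via ordinary QR within the clause.

Yes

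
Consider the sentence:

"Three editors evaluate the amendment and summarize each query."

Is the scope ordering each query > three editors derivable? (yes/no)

No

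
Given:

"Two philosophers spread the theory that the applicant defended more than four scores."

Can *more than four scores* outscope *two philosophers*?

*more than four scores* occurs within the complex NP *the theory that the applicant defended more than four scores*.
Since the clause is the complement of a nominal head, the CNPC blocks scope extraction.
The inverse ordering *more than four scores* > *two philosophers* is therefore underivable.

No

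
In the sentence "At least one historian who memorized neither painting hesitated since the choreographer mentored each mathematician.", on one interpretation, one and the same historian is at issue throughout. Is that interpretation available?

This is the *at least one historian* > *each mathematician* reading.
Nothing needs to raise for *at least one historian* > *each mathematician*, so no island constraint is at stake.

Yes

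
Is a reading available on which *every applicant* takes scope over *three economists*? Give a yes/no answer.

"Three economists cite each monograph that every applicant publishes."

*every applicant* is embedded in the relative clause *that every applicant publishes* modifying *each monograph*.
Quantifiers inside a relative clause are trapped there; the RC boundary blocks QR.
The inverse ordering *every applicant* > *three economists* is therefore underivable.

No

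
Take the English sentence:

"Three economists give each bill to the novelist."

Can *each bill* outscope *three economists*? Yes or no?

Both DPs are arguments of the same predicate; there is no clause or island boundary between them.
No island intervenes, so both surface and inverse scope are derivable.
The sentence is scopally ambiguous between *three economists* > *each bill* and *each bill* > *three economists*.

Yes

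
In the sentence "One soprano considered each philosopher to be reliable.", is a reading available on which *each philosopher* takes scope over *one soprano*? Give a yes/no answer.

*each philosopher* is the subject of an ECM infinitive — the infinitival complement of an ECM verb is not a scope island, so *each philosopher* can raise into the matrix clause.
QR within a single clause is free, so the lower quantifier may take scope over the higher one.

Yes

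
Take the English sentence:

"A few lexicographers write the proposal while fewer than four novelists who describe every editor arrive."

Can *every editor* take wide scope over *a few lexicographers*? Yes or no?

No

*every editor* sits inside the relative clause *who describe every editor*, which is itself inside the adjunct *while fewer than four novelists who describe every editor arrive*.
Nested islands: the RC island is itself inside an adjunct island, so wide scope is doubly excluded.
Hence only narrow scope for *every editor* (under *a few lexicographers*) survives.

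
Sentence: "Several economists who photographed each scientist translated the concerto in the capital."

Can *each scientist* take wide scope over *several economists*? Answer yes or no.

No

Structurally, *each scientist* is inside the relative clause *who photographed each scientist*.
A relative clause is a scope island — quantifier raising cannot cross its boundary.
Hence only narrow scope for *each scientist* (under *several economists*) survives.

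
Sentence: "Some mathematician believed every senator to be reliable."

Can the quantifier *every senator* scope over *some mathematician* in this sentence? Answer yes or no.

Yes

ECM infinitives lack a CP barrier, so *every senator* can QR over the matrix subject *some mathematician*.
With no island boundary between them, the object can take inverse scope over the subject via ordinary QR within the clause.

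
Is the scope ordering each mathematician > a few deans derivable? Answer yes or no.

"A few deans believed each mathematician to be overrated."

Yes

*each mathematician* is an ECM subject; ECM complements are not islands, and the embedded quantifier may take matrix scope.
Ordinary QR to a clause-peripheral position gives the wide-scope LF for the lower DP.
So *each mathematician* > *a few deans* is among the available readings.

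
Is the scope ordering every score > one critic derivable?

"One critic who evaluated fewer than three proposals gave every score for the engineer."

Yes

The relative clause *who evaluated fewer than three proposals* modifies *one critic*, but *every score* is not inside that relative clause — it is an argument of the matrix verb.
Nothing blocks QR of the lower DP to a position above the higher one, so inverse scope is available.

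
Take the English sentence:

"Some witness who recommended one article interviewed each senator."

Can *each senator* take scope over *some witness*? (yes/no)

Although the sentence contains a relative clause (*who recommended one article*), *each senator* is outside it, in the matrix VP.
Ordinary QR to a clause-peripheral position gives the wide-scope LF for the lower DP.

Yes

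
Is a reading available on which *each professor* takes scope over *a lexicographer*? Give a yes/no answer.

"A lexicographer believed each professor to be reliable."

*each professor* is an ECM subject; ECM complements are not islands, and the embedded quantifier may take matrix scope.
Nothing blocks QR of the lower DP to a position above the higher one, so inverse scope is available.

Yes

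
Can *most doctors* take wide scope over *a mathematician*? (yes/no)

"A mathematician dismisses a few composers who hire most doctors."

The DP *most doctors* is contained in the relative clause *who hire most doctors* modifying *a few composers*.
Relative clauses are scope islands: a quantifier cannot QR out of a relative clause to take scope in the matrix clause.
Hence only narrow scope for *most doctors* (under *a mathematician*) survives.
(Only the surface reading survives: one fixed mathematician with respect to all the relevant doctors.)

No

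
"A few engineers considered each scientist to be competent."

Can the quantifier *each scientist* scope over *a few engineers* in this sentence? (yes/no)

Yes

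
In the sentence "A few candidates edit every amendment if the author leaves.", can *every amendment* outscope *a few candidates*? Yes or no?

Yes

The adjunct island is irrelevant here — *every amendment* and *a few candidates* are both in the matrix clause.
Nothing blocks QR of the lower DP to a position above the higher one, so inverse scope is available.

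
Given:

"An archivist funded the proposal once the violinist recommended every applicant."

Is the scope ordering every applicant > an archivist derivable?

*every applicant* occurs within the adjunct clause *once the violinist recommended every applicant*.
Adjuncts are opaque for quantifier raising; a quantifier in an adjunct stays inside it.
So the wide-scope reading for *every applicant* is blocked.

No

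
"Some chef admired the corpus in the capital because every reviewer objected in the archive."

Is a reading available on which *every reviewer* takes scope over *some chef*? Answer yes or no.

No

*every reviewer* occurs within the adjunct clause *because every reviewer objected in the archive*.
Since the clause is an adjunct (not a complement), the Adjunct Condition blocks QR across its edge.
So *every reviewer* cannot raise high enough to outscope *some chef*; only the surface ordering *some chef* > *every reviewer* is available.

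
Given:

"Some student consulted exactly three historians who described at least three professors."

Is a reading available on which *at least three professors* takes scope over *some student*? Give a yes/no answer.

No

*at least three professors* sits inside the relative clause *who described at least three professors* modifying *exactly three historians*.
QR out of a relative clause is ruled out by the relative-clause island constraint.
So *at least three professors* cannot raise to a position above *some student*.
(Only the surface reading survives: one fixed student with respect to all the relevant professors.)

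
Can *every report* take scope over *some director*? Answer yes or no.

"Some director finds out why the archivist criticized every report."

Structurally, *every report* is inside the embedded question *why the archivist criticized every report*.
Embedded questions are wh-islands: a quantifier inside an indirect question cannot QR into the matrix clause.
So the wide-scope reading for *every report* is blocked.
(Only the surface reading survives: one fixed director with respect to all the relevant reports.)

No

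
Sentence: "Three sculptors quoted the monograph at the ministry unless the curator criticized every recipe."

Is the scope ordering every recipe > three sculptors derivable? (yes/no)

No

*every recipe* is embedded in the adjunct clause *unless the curator criticized every recipe*.
Scope out of an adjunct clause is unavailable: QR respects the adjunct-island constraint.
So *every recipe* cannot raise high enough to outscope *three sculptors*; only the surface ordering *three sculptors* > *every recipe* is available.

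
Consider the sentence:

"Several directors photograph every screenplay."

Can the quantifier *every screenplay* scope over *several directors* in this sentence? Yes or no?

Yes

Both DPs are arguments of the same predicate; there is no clause or island boundary between them.
Ordinary QR to a clause-peripheral position gives the wide-scope LF for the lower DP.
Both orderings are possible: *several directors* > *every screenplay* and *every screenplay* > *several directors*.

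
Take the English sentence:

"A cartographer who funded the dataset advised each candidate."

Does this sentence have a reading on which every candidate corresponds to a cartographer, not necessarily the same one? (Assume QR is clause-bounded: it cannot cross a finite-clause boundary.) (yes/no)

The paraphrase describes the scope ordering *each candidate* > *a cartographer*.
The RC *who funded the dataset* is an island, but *each candidate* is not inside it — it is the matrix object, a clausemate of *a cartographer*.
Clause-internal QR can adjoin the lower DP above the subject, yielding the inverse reading.

Yes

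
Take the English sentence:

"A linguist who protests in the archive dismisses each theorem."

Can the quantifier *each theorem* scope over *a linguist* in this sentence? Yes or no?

*each theorem* is a matrix argument; only *a linguist* is modified by the relative clause *who protests in the archive*, so the RC island is irrelevant to the target quantifier.
With no island boundary between them, the object can take inverse scope over the subject via ordinary QR within the clause.
So *each theorem* > *a linguist* is among the available readings.

Yes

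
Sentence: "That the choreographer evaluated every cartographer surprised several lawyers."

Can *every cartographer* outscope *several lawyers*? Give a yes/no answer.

The DP *every cartographer* is contained in the sentential subject *that the choreographer evaluated every cartographer*.
The Sentential Subject Constraint rules out raising the quantifier out of the that-clause subject.
So *every cartographer* cannot raise to a position above *several lawyers*.

No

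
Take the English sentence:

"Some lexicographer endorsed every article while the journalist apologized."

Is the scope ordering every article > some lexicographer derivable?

Yes

*every article* is a matrix argument; the adjunct is an island but the target quantifier is outside it.
Nothing blocks QR of the lower DP to a position above the higher one, so inverse scope is available.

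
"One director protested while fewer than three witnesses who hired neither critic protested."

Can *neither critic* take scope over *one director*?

*neither critic* sits inside the relative clause *who hired neither critic*, which is itself inside the adjunct *while fewer than three witnesses who hired neither critic protested*.
Even if one barrier were somehow void, the other would still block QR.
The inverse ordering *neither critic* > *one director* is therefore underivable.

No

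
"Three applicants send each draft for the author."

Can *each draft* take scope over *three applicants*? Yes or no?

Both DPs are arguments of the same predicate; there is no clause or island boundary between them.
QR within a single clause is free, so the lower quantifier may take scope over the higher one.
Both orderings are possible: *three applicants* > *each draft* and *each draft* > *three applicants*.

Yes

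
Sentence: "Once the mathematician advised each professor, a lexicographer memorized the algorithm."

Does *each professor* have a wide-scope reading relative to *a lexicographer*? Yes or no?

No

The DP *each professor* is contained in the adjunct clause *once the mathematician advised each professor*.
Adverbial clauses are not L-marked, so they are barriers for QR — the quantifier cannot escape the adjunct.
*each professor* is confined to the island and cannot take scope over *a lexicographer*.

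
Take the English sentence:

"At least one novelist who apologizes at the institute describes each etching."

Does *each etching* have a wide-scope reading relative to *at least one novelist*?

Yes

*each etching* is a matrix argument; only *at least one novelist* is modified by the relative clause *who apologizes at the institute*, so the RC island is irrelevant to the target quantifier.
Since no island is crossed, the inverse ordering is licensed alongside surface scope.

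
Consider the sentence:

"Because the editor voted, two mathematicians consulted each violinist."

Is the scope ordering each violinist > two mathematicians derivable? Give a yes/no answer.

Yes

The adjunct clause does not contain *each violinist*, which is the matrix object.
No island intervenes, so both surface and inverse scope are derivable.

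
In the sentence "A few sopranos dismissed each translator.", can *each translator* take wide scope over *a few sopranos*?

Yes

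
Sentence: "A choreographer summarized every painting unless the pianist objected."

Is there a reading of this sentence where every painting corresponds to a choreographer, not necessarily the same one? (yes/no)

Yes

The described interpretation is the *every painting* > *a choreographer* scoping.
*every painting* is a matrix argument; the adjunct is an island but the target quantifier is outside it.
QR within a single clause is free, so the lower quantifier may take scope over the higher one.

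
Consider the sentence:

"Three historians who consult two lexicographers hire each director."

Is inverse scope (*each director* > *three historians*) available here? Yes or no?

Yes

The relative clause *who consult two lexicographers* modifies *three historians*, but *each director* is not inside that relative clause — it is an argument of the matrix verb.
Nothing blocks QR of the lower DP to a position above the higher one, so inverse scope is available.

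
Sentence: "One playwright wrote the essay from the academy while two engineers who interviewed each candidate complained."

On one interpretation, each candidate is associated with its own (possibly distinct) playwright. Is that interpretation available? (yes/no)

The described interpretation is the *each candidate* > *one playwright* scoping.
The target quantifier *each candidate* is part of the relative clause *who interviewed each candidate*, which is itself inside the adjunct *while two engineers who interviewed each candidate complained*.
The quantifier would have to escape first the RC and then the adjunct — two independent island violations.
So the wide-scope reading for *each candidate* is blocked.

No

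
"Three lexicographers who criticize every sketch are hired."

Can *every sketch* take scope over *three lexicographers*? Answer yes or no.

*every sketch* is embedded in the relative clause *who criticize every sketch*.
Relative clauses are scope islands: a quantifier cannot QR out of a relative clause to take scope in the matrix clause.
*every sketch* is confined to the island and cannot take scope over *three lexicographers*.

No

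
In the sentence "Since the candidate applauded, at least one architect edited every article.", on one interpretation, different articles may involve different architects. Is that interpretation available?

Yes

This is the *every article* > *at least one architect* reading.
*every article* is a matrix argument; the adjunct is an island but the target quantifier is outside it.
Clause-internal QR can adjoin the lower DP above the subject, yielding the inverse reading.
So *every article* > *at least one architect* is among the available readings.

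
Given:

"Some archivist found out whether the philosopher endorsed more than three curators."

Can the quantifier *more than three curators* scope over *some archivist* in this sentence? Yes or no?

No

*more than three curators* sits inside the embedded question *whether the philosopher endorsed more than three curators*.
Embedded wh-clauses are opaque for QR, so the quantifier stays inside the question.
The inverse ordering *more than three curators* > *some archivist* is therefore underivable.
(Only the surface reading survives: one fixed archivist with respect to all the relevant curators.)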